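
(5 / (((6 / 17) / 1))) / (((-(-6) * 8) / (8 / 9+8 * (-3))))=-1105 / 162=-6.82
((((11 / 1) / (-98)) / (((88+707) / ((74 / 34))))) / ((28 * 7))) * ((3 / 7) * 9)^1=-3663 / 605724280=-0.00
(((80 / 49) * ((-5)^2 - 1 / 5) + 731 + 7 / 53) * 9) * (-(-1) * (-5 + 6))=18035118 / 2597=6944.60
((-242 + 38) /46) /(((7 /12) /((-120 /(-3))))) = -48960 /161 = -304.10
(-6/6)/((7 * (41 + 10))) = -1/357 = -0.00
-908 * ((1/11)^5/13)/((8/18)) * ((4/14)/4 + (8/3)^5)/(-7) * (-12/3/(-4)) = 104191865/5539832298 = 0.02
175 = 175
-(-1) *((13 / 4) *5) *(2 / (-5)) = -13 / 2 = -6.50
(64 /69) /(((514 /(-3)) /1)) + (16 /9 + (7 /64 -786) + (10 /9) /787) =-2101062450037 /2679527232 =-784.12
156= 156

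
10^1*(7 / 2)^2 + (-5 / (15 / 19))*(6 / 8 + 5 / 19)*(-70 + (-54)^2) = -54418 / 3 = -18139.33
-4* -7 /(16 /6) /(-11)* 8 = -84 /11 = -7.64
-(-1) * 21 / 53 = 21 / 53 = 0.40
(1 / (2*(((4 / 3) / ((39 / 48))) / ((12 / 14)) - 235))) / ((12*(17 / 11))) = -429 / 3708856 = -0.00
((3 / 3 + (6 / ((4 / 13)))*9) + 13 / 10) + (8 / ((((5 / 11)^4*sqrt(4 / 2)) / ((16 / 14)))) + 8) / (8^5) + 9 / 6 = 14641*sqrt(2) / 4480000 + 3672069 / 20480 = 179.30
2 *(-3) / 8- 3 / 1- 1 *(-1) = -11 / 4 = -2.75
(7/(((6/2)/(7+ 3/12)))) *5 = 1015/12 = 84.58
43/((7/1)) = 43/7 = 6.14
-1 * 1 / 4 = -1 / 4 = -0.25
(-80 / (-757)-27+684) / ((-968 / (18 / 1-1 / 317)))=-2837832445 / 232289992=-12.22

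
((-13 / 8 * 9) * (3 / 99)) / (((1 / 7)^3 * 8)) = -13377 / 704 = -19.00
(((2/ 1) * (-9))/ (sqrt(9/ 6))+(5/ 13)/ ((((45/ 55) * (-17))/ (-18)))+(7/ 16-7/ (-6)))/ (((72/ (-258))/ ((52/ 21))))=-958771/ 51408+1118 * sqrt(6)/ 21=111.76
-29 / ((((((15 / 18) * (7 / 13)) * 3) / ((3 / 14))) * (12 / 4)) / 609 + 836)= -32799 / 945551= -0.03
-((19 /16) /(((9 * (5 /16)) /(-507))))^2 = -10310521 /225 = -45824.54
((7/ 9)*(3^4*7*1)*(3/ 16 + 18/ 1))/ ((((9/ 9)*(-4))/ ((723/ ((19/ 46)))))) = -2134016199/ 608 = -3509895.06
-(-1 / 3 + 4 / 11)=-1 / 33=-0.03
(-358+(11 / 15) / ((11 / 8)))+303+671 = 9248 / 15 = 616.53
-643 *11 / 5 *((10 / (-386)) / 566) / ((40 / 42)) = 148533 / 2184760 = 0.07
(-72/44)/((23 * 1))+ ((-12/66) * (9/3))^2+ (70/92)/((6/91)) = 392945/33396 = 11.77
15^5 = 759375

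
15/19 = 0.79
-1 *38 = -38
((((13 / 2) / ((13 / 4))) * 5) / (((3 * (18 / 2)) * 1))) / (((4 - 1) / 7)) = 70 / 81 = 0.86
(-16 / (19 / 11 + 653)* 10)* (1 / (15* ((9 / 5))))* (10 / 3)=-8800 / 291681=-0.03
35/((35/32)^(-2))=42875/1024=41.87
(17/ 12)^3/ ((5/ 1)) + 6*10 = 523313/ 8640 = 60.57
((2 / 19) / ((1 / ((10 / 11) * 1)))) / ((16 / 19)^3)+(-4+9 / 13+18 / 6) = -21591 / 146432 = -0.15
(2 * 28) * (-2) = -112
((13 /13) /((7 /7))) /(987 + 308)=1 /1295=0.00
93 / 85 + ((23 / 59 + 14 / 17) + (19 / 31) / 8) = 2965141 / 1243720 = 2.38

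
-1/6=-0.17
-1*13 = -13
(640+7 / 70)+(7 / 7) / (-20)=12801 / 20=640.05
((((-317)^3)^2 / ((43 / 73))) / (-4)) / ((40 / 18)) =-666685397572221033 / 3440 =-193803894643087.51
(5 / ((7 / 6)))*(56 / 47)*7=1680 / 47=35.74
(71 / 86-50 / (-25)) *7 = 1701 / 86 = 19.78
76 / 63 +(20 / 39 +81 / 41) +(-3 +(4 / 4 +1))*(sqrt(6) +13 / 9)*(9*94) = -846*sqrt(6) - 40909471 / 33579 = -3290.57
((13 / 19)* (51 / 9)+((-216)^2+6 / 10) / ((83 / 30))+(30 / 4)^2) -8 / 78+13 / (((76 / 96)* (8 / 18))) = 4172561147 / 246012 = 16960.80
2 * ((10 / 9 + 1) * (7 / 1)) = 266 / 9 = 29.56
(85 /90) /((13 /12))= 34 /39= 0.87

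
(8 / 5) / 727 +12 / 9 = 14564 / 10905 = 1.34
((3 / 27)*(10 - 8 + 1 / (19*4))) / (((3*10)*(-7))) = -17 / 15960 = -0.00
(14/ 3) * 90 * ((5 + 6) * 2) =9240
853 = 853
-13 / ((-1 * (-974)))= -13 / 974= -0.01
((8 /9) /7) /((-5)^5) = -8 /196875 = -0.00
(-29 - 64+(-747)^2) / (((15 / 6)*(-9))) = -371944 / 15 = -24796.27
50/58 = 25/29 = 0.86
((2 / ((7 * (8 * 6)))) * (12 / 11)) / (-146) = -1 / 22484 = -0.00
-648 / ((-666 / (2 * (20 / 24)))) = 60 / 37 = 1.62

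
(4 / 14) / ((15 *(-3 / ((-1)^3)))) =2 / 315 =0.01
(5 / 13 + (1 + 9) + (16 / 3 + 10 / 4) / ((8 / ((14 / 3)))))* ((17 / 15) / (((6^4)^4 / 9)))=237949 / 4400931455631360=0.00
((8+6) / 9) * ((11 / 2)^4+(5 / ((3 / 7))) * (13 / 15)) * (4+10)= 6528025 / 324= 20148.23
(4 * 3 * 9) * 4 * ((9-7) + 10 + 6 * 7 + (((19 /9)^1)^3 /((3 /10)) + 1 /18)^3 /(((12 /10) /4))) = 51932002765621516 /1162261467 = 44681858.81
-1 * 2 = -2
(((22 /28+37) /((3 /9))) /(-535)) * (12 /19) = -9522 /71155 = -0.13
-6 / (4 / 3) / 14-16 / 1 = -457 / 28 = -16.32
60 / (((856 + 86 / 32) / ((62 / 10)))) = 5952 / 13739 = 0.43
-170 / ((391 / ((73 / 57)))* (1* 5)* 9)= -146 / 11799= -0.01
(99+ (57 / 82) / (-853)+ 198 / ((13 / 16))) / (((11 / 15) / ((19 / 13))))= 682.99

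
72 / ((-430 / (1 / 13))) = -36 / 2795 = -0.01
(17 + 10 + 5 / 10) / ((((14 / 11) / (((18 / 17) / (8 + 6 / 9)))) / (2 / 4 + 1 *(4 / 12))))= 27225 / 12376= 2.20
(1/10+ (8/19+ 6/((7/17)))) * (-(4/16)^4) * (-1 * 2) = 20073/170240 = 0.12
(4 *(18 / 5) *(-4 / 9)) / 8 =-4 / 5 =-0.80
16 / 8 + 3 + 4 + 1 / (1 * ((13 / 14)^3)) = 10.25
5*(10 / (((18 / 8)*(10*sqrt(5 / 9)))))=4*sqrt(5) / 3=2.98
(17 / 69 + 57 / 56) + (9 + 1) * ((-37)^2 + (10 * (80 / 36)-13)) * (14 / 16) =139807735 / 11592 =12060.71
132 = 132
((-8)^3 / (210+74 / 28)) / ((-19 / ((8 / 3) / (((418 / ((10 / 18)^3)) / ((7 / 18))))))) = 12544000 / 232685871561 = 0.00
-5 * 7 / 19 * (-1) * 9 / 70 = 9 / 38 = 0.24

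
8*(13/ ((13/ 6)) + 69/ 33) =712/ 11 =64.73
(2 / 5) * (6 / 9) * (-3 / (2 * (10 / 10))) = -2 / 5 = -0.40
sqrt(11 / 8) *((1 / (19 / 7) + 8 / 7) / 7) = 201 *sqrt(22) / 3724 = 0.25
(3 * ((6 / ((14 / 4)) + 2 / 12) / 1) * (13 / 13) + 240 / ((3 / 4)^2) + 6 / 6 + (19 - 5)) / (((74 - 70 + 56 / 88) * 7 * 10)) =206657 / 149940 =1.38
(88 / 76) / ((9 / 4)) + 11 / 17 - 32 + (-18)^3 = -17043271 / 2907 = -5862.84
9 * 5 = 45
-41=-41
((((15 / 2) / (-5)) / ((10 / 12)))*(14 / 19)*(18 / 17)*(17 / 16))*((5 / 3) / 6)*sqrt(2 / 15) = -21*sqrt(30) / 760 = -0.15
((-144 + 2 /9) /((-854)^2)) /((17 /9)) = -647 /6199186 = -0.00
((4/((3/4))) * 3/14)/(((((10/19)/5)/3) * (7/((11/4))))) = 627/49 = 12.80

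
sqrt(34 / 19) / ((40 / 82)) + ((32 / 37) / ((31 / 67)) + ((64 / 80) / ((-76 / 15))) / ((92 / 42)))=1801595 / 1002478 + 41 *sqrt(646) / 380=4.54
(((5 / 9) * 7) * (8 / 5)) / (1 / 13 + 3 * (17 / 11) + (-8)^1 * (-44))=4004 / 229545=0.02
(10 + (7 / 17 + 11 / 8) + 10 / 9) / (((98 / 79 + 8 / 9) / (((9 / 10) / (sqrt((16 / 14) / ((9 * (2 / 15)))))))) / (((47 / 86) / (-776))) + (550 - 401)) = -0.00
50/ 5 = 10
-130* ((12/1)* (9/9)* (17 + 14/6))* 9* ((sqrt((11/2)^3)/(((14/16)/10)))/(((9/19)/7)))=-591315086.34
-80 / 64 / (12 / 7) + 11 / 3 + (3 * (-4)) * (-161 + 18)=27503 / 16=1718.94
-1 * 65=-65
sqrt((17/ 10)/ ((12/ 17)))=17 * sqrt(30)/ 60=1.55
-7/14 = -1/2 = -0.50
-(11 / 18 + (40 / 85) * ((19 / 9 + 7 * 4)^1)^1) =-4523 / 306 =-14.78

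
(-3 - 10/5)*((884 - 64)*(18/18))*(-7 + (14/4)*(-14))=229600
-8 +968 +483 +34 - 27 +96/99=47882/33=1450.97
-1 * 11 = -11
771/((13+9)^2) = 771/484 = 1.59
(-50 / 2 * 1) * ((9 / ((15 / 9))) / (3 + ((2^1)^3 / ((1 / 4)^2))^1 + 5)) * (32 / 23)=-540 / 391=-1.38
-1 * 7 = -7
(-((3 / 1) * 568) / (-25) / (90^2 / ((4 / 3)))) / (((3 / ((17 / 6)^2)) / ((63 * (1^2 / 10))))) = 143633 / 759375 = 0.19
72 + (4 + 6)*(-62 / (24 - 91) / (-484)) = 583549 / 8107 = 71.98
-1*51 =-51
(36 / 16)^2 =81 / 16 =5.06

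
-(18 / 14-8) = 47 / 7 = 6.71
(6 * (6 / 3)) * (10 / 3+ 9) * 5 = 740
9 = 9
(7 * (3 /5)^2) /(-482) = -63 /12050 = -0.01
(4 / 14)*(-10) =-20 / 7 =-2.86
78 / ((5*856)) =39 / 2140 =0.02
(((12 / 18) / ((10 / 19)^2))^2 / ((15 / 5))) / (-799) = -130321 / 53932500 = -0.00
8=8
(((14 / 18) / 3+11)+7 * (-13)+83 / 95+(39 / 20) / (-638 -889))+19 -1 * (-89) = 152135467 / 5222340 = 29.13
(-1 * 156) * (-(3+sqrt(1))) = 624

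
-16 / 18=-8 / 9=-0.89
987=987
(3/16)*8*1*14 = 21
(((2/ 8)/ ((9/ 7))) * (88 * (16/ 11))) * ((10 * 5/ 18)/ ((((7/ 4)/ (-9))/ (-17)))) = 54400/ 9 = 6044.44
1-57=-56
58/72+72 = 2621/36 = 72.81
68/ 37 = 1.84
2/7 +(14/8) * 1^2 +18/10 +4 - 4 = 3.84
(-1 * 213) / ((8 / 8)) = -213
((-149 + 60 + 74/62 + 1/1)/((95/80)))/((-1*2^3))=5382/589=9.14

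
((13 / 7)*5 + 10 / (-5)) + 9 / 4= 267 / 28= 9.54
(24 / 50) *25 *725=8700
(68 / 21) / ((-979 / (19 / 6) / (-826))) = 8.65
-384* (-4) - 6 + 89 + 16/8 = 1621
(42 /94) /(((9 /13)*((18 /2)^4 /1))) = 91 /925101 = 0.00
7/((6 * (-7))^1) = -1/6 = -0.17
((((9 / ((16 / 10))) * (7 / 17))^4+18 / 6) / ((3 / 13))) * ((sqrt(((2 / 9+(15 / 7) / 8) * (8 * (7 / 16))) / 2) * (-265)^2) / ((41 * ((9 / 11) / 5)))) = 181962648989889625 * sqrt(494) / 3029655453696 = 1334911.53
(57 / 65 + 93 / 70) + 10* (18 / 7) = 25407 / 910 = 27.92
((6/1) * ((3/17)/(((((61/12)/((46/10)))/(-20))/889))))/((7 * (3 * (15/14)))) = -3925824/5185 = -757.15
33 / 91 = 0.36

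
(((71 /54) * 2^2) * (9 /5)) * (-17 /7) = -2414 /105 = -22.99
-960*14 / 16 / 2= -420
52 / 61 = 0.85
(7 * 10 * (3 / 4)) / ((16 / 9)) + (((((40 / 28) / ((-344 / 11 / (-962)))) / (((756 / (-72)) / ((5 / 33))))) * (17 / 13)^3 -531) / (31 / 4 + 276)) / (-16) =3450981634981 / 116396411040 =29.65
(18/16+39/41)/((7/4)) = 681/574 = 1.19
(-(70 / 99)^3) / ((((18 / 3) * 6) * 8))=-42875 / 34930764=-0.00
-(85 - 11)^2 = -5476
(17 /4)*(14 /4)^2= 833 /16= 52.06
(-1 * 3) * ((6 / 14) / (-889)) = 9 / 6223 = 0.00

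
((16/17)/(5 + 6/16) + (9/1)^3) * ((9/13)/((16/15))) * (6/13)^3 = 1942883415/41756182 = 46.53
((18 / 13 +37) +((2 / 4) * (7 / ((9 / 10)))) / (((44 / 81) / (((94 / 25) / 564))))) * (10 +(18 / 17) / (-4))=72764723 / 194480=374.15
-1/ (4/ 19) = -19/ 4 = -4.75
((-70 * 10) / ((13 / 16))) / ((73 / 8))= -89600 / 949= -94.42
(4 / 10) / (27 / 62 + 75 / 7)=0.04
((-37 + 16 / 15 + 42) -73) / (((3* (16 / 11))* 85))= -2761 / 15300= -0.18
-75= -75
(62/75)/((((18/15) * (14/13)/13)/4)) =10478/315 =33.26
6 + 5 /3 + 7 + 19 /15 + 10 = 389 /15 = 25.93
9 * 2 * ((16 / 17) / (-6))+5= 37 / 17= 2.18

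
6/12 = 1/2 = 0.50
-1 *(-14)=14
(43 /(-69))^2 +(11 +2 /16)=438521 /38088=11.51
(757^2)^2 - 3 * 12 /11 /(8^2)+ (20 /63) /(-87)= 316778711433110207 /964656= 328385156400.95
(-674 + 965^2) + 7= 930558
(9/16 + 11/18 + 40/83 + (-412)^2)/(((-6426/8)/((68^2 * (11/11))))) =-137958405100/141183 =-977160.18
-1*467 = -467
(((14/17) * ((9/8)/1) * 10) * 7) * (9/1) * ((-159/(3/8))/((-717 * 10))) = 140238/4063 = 34.52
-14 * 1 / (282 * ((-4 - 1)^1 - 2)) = 1 / 141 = 0.01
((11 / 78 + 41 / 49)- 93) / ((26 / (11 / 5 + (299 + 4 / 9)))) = -2387048983 / 2235870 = -1067.62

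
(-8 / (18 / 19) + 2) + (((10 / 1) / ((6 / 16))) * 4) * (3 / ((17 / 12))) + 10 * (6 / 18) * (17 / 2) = 37909 / 153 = 247.77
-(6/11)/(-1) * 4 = 24/11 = 2.18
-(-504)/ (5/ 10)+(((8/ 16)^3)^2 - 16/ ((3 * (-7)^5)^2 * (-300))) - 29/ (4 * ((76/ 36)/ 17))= 220178051657326489/ 231855684379200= 949.63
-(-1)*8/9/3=8/27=0.30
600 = 600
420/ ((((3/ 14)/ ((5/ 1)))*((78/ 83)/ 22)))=8947400/ 39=229420.51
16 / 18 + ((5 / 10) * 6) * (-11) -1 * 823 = -7696 / 9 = -855.11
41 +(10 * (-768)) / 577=15977 / 577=27.69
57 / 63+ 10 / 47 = 1103 / 987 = 1.12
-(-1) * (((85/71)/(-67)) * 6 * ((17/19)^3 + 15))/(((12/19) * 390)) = -916283/133947606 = -0.01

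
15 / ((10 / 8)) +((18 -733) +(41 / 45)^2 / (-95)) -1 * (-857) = 153.99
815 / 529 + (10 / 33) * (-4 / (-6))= 1.74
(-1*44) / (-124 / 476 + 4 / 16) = 20944 / 5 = 4188.80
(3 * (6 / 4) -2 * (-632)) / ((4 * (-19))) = -2537 / 152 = -16.69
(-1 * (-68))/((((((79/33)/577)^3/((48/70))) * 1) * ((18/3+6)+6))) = 625917232323504/17256365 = 36271673.22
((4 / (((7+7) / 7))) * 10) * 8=160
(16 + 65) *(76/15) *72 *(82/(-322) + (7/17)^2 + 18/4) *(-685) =-4157901550224/46529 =-89361506.81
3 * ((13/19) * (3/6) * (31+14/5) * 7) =46137/190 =242.83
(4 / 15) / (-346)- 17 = -44117 / 2595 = -17.00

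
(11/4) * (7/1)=77/4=19.25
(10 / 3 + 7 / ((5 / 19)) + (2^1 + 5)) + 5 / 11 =6169 / 165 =37.39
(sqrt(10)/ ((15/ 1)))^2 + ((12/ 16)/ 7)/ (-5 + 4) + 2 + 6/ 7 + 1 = 683/ 180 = 3.79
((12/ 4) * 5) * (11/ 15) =11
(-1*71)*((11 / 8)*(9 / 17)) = -7029 / 136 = -51.68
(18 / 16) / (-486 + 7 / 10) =-45 / 19412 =-0.00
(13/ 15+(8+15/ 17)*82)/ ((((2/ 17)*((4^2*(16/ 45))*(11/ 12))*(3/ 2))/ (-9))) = -5020677/ 704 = -7131.64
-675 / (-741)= 225 / 247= 0.91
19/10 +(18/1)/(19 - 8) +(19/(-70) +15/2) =8289/770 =10.76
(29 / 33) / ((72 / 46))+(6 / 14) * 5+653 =5452837 / 8316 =655.70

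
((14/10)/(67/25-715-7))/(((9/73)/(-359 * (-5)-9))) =-651890/23121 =-28.19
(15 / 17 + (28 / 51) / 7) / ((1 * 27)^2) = 49 / 37179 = 0.00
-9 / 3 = -3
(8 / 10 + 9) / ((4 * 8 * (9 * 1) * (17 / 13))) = 637 / 24480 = 0.03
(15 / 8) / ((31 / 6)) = 45 / 124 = 0.36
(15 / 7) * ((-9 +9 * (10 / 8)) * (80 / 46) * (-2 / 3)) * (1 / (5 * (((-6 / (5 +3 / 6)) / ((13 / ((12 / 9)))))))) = 6435 / 644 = 9.99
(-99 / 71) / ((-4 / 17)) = 1683 / 284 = 5.93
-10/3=-3.33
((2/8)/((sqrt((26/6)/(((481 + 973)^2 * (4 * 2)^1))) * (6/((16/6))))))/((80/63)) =5089 * sqrt(78)/260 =172.86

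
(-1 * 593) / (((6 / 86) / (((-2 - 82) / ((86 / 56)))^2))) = -1093473024 / 43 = -25429605.21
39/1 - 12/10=189/5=37.80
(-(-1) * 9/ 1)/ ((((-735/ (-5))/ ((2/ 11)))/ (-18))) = -108/ 539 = -0.20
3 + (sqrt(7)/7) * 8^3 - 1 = 2 + 512 * sqrt(7)/7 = 195.52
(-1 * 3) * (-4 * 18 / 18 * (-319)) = -3828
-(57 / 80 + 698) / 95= -55897 / 7600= -7.35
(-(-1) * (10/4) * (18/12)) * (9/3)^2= 135/4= 33.75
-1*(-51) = 51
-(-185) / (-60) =-37 / 12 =-3.08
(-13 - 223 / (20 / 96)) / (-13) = 5417 / 65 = 83.34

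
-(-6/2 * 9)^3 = 19683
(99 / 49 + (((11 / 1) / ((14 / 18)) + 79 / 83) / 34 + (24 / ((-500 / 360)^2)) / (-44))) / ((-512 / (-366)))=23721004059 / 15210580000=1.56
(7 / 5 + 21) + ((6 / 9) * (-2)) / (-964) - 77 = -197374 / 3615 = -54.60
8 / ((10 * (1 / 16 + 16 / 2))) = 64 / 645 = 0.10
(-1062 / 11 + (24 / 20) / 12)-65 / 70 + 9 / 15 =-37258 / 385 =-96.77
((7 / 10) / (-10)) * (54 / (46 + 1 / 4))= -378 / 4625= -0.08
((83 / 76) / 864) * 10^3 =10375 / 8208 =1.26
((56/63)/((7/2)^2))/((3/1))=32/1323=0.02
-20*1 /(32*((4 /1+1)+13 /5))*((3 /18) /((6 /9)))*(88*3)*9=-7425 /152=-48.85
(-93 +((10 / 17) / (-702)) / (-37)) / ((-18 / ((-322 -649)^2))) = 9679414073861 / 1987011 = 4871343.98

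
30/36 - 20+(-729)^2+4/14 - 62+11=22317587/42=531371.12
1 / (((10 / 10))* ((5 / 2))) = 2 / 5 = 0.40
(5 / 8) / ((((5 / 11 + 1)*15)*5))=11 / 1920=0.01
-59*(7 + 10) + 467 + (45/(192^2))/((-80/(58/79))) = -1387528221/2588672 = -536.00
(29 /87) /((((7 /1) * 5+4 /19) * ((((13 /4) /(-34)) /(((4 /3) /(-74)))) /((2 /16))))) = 646 /2896101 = 0.00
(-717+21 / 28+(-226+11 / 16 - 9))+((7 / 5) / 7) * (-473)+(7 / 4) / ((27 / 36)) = -250279 / 240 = -1042.83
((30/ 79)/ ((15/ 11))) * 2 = 44/ 79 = 0.56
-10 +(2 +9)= 1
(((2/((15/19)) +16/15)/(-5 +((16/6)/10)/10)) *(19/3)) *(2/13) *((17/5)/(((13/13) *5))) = -11628/24245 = -0.48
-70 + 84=14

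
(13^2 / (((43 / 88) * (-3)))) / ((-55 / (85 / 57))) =22984 / 7353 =3.13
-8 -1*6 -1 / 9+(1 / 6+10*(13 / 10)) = -17 / 18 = -0.94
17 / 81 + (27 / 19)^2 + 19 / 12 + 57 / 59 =32977231 / 6900876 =4.78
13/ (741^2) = 1/ 42237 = 0.00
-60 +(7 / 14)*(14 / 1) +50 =-3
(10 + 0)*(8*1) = 80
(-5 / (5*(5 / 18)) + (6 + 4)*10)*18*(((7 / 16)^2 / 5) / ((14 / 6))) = 45549 / 1600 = 28.47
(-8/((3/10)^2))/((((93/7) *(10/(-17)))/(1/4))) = 2.84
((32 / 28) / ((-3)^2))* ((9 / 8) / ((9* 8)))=1 / 504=0.00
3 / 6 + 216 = 433 / 2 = 216.50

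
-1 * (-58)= 58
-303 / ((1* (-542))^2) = -303 / 293764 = -0.00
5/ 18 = 0.28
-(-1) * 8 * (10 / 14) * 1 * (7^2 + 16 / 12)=6040 / 21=287.62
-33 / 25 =-1.32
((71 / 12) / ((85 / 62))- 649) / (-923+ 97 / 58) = 0.70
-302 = -302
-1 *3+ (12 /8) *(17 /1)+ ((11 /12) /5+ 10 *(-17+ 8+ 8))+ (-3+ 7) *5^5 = 750761 /60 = 12512.68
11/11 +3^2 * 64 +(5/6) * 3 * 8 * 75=2077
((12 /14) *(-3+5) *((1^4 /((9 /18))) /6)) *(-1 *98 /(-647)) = 56 /647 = 0.09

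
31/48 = 0.65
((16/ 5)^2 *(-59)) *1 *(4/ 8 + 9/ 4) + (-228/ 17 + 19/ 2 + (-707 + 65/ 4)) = -4005373/ 1700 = -2356.10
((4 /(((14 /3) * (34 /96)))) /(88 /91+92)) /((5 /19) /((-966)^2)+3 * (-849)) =-1843916256 /180407082120485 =-0.00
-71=-71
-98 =-98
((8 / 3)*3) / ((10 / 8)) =32 / 5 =6.40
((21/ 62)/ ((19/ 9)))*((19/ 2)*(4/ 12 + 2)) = 441/ 124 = 3.56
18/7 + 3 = 5.57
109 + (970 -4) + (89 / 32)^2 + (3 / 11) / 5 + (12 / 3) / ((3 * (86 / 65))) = 7874093383 / 7265280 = 1083.80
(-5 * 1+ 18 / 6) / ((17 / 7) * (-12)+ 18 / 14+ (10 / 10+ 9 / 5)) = 70 / 877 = 0.08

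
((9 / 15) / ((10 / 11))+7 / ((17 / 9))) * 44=81642 / 425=192.10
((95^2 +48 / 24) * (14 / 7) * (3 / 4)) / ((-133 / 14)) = -27081 / 19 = -1425.32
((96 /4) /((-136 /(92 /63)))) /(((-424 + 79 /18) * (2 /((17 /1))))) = 276 /52871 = 0.01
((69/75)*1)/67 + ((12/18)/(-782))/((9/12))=0.01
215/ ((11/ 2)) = 430/ 11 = 39.09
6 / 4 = 3 / 2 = 1.50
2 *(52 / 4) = 26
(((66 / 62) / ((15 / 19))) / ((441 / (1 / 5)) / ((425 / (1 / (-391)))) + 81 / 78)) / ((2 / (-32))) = -577916768 / 27462249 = -21.04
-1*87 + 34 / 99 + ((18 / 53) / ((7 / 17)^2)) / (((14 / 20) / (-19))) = -253807261 / 1799721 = -141.03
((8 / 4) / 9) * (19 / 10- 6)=-41 / 45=-0.91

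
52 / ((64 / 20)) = 65 / 4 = 16.25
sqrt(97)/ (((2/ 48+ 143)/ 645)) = 15480*sqrt(97)/ 3433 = 44.41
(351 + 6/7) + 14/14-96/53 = 130238/371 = 351.05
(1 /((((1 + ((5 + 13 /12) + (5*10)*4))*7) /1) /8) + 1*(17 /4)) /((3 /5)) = 296099 /41748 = 7.09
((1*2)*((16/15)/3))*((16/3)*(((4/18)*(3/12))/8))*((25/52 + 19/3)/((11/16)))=136064/521235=0.26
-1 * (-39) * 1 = 39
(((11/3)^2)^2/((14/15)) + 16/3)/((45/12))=150442/2835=53.07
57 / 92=0.62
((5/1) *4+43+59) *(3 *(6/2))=1098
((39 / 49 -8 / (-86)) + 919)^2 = 3756642498436 / 4439449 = 846195.66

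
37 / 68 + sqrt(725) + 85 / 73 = 28.63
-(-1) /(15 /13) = 13 /15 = 0.87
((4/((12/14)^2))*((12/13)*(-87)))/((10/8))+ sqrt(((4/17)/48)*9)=-22736/65+ sqrt(51)/34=-349.57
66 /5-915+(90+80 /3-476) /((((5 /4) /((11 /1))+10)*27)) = -32552813 /36045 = -903.12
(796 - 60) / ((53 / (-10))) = -7360 / 53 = -138.87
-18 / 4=-9 / 2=-4.50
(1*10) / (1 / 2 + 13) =20 / 27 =0.74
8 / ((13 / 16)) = 128 / 13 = 9.85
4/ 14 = 0.29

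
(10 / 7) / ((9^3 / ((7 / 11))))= 10 / 8019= 0.00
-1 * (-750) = 750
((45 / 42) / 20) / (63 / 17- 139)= -51 / 128800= -0.00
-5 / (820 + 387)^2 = -5 / 1456849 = -0.00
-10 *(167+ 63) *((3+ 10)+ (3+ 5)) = -48300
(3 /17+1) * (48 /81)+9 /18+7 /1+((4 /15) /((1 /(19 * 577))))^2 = 196145974333 /22950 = 8546665.55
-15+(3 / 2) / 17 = -507 / 34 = -14.91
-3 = -3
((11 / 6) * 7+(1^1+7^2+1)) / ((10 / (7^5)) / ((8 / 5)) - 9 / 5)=-64370810 / 1814781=-35.47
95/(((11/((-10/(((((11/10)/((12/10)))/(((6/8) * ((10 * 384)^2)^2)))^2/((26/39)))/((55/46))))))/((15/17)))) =-1922366988726455645832217000000.00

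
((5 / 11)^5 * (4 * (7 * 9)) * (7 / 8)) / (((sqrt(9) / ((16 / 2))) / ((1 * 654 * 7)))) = 52232.37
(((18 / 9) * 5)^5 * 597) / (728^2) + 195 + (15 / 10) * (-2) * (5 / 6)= 2526905 / 8281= 305.14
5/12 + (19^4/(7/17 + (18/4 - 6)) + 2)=-53169895/444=-119752.02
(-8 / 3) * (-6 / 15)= 1.07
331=331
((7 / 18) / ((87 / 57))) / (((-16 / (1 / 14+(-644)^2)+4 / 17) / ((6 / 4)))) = 1.62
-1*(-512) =512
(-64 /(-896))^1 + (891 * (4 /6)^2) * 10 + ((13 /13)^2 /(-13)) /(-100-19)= 12252463 /3094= 3960.07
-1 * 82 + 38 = -44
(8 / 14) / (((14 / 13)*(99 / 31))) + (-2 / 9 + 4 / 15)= 5108 / 24255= 0.21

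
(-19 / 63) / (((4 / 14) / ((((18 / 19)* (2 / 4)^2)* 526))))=-263 / 2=-131.50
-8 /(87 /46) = -368 /87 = -4.23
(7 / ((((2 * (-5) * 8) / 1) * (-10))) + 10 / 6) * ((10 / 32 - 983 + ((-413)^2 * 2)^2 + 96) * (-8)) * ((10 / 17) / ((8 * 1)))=-7487110631144857 / 65280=-114692258442.78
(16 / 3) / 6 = 8 / 9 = 0.89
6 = 6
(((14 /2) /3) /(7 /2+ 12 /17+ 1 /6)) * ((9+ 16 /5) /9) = 7259 /10035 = 0.72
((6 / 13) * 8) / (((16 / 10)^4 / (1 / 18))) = 625 / 19968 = 0.03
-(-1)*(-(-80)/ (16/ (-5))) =-25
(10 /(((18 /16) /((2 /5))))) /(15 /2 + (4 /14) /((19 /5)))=0.47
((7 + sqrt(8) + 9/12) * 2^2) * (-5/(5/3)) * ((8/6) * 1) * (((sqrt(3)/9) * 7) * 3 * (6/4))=-1026.05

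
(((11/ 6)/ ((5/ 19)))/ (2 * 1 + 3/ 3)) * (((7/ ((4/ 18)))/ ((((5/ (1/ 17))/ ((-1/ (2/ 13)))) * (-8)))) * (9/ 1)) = 171171/ 27200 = 6.29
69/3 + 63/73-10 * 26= -17238/73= -236.14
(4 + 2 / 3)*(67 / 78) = 469 / 117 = 4.01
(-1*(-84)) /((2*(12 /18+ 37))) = 126 /113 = 1.12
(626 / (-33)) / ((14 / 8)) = -2504 / 231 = -10.84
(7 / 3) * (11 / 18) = 77 / 54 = 1.43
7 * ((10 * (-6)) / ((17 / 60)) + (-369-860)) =-171451 / 17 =-10085.35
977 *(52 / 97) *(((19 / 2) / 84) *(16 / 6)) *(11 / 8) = 217.19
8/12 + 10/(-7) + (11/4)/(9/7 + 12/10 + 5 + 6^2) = -89323/127848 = -0.70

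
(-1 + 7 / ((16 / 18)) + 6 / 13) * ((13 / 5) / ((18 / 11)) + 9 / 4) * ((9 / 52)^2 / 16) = 4745097 / 89989120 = 0.05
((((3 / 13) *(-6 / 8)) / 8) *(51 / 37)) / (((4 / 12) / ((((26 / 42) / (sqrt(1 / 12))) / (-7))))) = 459 *sqrt(3) / 29008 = 0.03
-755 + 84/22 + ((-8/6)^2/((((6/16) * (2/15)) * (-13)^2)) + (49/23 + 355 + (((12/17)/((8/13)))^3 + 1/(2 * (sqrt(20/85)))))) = -5933896303693/15124690152 + sqrt(17)/4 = -391.30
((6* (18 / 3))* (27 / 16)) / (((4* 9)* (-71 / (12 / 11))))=-81 / 3124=-0.03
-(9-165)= 156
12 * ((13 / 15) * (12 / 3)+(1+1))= 328 / 5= 65.60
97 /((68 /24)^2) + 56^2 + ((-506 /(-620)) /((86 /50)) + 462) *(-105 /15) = -68755875 /770474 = -89.24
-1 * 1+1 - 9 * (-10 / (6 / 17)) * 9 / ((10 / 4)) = 918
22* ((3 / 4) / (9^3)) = 11 / 486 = 0.02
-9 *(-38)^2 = -12996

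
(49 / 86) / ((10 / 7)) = 343 / 860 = 0.40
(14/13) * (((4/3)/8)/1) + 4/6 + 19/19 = 24/13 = 1.85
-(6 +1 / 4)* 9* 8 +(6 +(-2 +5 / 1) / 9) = -1331 / 3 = -443.67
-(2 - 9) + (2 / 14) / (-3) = 146 / 21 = 6.95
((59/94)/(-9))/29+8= 196213/24534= 8.00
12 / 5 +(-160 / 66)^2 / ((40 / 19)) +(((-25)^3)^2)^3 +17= 79235178418457508087158323958 / 5445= 14551915228366851806640650.00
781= 781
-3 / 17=-0.18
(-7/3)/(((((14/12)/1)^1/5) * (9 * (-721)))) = 10/6489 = 0.00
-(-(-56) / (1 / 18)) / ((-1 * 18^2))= 28 / 9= 3.11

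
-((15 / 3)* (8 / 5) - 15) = 7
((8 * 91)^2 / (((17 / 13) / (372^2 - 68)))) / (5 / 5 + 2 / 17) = 952968470272 / 19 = 50156235277.47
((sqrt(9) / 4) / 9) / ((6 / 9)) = 1 / 8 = 0.12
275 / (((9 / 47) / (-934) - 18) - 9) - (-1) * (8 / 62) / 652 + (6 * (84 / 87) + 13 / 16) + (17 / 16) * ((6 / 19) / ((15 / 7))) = -180719495751389 / 52799848428240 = -3.42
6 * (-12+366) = 2124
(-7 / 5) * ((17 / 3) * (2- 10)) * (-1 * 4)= -3808 / 15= -253.87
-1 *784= -784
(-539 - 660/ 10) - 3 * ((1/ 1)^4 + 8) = -632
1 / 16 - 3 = -47 / 16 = -2.94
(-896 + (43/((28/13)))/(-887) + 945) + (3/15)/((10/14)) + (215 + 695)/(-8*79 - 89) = 3069432631/63952700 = 48.00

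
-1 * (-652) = 652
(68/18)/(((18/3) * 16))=17/432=0.04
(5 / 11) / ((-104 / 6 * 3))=-5 / 572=-0.01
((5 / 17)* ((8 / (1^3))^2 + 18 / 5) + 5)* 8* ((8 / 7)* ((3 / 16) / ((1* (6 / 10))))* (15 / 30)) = 4230 / 119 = 35.55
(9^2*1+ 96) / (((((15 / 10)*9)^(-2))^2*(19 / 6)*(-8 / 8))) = -282195171 / 152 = -1856547.18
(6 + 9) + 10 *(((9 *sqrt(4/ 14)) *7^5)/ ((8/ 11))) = 15 + 1188495 *sqrt(14)/ 4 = 1111750.27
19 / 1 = 19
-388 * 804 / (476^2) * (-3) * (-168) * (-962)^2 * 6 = -7794740880576 / 2023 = -3853060247.44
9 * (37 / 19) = 333 / 19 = 17.53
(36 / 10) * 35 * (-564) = -71064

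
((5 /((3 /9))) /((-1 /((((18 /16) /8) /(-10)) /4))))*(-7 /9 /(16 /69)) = -1449 /8192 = -0.18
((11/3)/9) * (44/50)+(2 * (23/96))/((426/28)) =149531/383400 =0.39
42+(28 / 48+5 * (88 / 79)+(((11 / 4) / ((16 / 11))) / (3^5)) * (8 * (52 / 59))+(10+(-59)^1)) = -3589003 / 4530492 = -0.79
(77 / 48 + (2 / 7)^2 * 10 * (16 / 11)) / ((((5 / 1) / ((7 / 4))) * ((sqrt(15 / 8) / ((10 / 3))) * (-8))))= -72223 * sqrt(30) / 1330560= -0.30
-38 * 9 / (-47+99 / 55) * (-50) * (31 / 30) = -44175 / 113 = -390.93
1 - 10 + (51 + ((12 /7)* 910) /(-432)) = 691 /18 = 38.39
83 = 83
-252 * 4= -1008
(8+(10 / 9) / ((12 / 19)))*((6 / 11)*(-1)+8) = 21607 / 297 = 72.75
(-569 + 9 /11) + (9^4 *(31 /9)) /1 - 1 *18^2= 238775 /11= 21706.82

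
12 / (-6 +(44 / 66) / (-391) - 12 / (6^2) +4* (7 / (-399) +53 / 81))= -7220988 / 2279383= -3.17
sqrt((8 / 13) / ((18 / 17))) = 2* sqrt(221) / 39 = 0.76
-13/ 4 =-3.25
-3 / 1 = -3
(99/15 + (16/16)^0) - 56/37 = 6.09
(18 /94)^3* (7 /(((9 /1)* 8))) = 567 /830584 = 0.00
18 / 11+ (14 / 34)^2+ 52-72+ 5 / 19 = -1083046 / 60401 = -17.93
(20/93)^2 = 400/8649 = 0.05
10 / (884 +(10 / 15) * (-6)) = 1 / 88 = 0.01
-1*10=-10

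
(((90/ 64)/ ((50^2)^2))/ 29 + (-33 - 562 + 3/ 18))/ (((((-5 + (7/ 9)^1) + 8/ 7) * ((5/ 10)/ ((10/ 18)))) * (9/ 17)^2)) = 765.78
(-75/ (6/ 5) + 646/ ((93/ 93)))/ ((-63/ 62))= -12059/ 21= -574.24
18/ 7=2.57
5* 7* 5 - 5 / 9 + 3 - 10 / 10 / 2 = 3185 / 18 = 176.94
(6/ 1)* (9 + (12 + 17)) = 228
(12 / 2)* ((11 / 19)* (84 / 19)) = 5544 / 361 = 15.36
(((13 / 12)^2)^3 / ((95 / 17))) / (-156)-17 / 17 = -3410333741 / 3404021760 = -1.00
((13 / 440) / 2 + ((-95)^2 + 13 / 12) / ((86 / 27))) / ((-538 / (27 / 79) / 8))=-2895221583 / 201034460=-14.40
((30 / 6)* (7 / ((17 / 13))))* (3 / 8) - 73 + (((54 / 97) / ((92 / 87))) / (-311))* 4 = -5941999411 / 94362376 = -62.97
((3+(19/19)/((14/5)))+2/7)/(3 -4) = -51/14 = -3.64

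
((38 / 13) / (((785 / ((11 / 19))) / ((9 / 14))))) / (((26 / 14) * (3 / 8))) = 264 / 132665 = 0.00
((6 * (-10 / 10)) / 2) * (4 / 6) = -2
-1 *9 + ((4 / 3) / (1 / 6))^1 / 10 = -41 / 5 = -8.20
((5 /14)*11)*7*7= 385 /2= 192.50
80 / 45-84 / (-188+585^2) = 5471836 / 3078333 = 1.78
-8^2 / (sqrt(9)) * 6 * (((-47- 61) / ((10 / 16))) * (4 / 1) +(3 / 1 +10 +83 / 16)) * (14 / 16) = 376887 / 5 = 75377.40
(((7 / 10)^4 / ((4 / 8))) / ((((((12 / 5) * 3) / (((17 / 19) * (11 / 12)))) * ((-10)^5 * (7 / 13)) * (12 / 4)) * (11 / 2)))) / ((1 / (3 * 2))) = -75803 / 205200000000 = -0.00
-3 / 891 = -1 / 297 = -0.00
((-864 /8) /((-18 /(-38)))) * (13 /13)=-228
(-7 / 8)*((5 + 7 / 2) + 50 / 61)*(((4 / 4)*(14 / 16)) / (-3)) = 18571 / 7808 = 2.38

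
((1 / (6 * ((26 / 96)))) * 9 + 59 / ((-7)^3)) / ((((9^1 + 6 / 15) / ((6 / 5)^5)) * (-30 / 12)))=-372143808 / 654915625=-0.57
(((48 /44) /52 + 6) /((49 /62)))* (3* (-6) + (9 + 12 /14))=-434682 /7007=-62.04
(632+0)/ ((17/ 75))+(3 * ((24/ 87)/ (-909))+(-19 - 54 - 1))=405449618/ 149379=2714.23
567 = 567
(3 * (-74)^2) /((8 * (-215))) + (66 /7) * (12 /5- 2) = -17397 /3010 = -5.78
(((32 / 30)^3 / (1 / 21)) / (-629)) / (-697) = 28672 / 493214625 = 0.00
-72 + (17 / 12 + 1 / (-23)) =-19493 / 276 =-70.63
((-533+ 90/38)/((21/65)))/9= -655330/3591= -182.49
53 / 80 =0.66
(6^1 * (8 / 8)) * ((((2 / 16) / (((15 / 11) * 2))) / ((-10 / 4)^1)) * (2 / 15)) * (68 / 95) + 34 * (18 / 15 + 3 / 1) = 5086876 / 35625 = 142.79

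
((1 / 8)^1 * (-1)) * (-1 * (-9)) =-9 / 8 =-1.12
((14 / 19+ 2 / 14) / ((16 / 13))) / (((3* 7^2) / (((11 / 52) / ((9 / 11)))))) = 1573 / 1251264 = 0.00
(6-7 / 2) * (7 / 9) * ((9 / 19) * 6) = 105 / 19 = 5.53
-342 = -342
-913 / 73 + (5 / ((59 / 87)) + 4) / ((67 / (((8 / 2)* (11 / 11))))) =-3413157 / 288569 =-11.83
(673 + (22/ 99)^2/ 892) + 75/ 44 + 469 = 908984393/ 794772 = 1143.70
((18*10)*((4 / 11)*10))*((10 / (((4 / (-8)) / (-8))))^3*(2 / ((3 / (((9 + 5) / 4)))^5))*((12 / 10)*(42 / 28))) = 688414720000 / 33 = 20861052121.21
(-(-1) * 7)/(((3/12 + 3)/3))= 84/13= 6.46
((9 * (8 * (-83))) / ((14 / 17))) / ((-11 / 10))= 507960 / 77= 6596.88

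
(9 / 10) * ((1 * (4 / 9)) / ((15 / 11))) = 22 / 75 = 0.29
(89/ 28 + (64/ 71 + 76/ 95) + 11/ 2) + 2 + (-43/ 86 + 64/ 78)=4923473/ 387660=12.70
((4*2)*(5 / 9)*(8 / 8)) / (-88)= -5 / 99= -0.05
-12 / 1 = -12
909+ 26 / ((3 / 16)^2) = 14837 / 9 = 1648.56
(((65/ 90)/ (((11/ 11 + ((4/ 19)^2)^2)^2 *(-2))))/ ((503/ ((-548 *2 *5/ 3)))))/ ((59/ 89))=26920475940658690/ 13662089744596191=1.97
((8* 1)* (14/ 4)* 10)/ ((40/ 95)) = 665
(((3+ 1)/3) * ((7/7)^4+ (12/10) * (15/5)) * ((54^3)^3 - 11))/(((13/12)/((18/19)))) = 25862122363163517792/1235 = 20940989767743739.10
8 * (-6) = -48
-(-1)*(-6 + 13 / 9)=-41 / 9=-4.56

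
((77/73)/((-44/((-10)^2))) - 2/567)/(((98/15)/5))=-2484275/1352106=-1.84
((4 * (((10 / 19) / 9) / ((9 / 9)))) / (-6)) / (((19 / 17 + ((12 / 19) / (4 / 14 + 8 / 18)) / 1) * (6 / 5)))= -19550 / 1193049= -0.02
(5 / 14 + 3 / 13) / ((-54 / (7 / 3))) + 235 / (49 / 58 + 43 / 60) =132461237 / 880308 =150.47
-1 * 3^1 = -3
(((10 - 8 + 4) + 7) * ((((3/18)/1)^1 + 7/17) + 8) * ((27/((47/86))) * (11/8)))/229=48423375/1463768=33.08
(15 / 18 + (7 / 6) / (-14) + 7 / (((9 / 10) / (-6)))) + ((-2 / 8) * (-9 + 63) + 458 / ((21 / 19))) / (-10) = -18061 / 210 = -86.00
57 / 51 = 19 / 17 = 1.12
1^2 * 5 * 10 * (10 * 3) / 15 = 100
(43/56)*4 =3.07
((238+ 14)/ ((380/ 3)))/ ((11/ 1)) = 0.18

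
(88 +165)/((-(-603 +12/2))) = 253/597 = 0.42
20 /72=5 /18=0.28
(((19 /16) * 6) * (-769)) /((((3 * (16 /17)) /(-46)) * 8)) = 5712901 /512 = 11158.01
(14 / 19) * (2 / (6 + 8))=2 / 19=0.11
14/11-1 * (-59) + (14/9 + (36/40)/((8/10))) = 49859/792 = 62.95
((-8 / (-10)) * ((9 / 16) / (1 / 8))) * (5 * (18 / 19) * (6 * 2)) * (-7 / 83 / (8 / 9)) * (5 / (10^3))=-15309 / 157700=-0.10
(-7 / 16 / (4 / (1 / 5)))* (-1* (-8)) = -7 / 40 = -0.18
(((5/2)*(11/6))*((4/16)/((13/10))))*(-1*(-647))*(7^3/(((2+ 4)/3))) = 61028275/624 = 97801.72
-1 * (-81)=81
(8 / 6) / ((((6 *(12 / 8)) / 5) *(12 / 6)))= 10 / 27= 0.37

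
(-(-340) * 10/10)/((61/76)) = 25840/61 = 423.61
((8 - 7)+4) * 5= 25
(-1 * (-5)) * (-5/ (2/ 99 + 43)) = -2475/ 4259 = -0.58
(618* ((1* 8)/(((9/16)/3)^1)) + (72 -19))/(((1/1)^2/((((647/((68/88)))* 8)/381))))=1002870704/2159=464507.04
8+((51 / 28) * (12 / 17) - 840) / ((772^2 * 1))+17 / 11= 437983659 / 45890768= 9.54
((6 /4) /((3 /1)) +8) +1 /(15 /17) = 289 /30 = 9.63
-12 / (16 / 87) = -65.25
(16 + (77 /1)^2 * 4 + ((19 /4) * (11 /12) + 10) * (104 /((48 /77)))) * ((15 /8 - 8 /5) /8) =16553911 /18432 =898.11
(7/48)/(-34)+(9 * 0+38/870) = 3107/78880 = 0.04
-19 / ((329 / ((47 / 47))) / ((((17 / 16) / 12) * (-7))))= 323 / 9024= 0.04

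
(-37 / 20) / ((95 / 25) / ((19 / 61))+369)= -37 / 7624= -0.00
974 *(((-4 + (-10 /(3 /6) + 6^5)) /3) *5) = 12584080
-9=-9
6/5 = 1.20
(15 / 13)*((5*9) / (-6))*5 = -43.27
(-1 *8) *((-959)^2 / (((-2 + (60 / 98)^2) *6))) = 4416308162 / 5853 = 754537.53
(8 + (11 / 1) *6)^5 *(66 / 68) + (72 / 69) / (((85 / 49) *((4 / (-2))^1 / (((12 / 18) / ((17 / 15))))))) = 2153741723.12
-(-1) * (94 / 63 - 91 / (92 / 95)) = -535987 / 5796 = -92.48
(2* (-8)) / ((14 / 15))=-120 / 7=-17.14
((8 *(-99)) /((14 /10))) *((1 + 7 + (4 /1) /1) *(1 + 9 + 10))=-950400 /7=-135771.43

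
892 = 892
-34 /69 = -0.49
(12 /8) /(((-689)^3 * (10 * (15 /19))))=-19 /32708276900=-0.00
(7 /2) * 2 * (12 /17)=84 /17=4.94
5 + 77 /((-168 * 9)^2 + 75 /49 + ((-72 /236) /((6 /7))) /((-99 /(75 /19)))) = 5.00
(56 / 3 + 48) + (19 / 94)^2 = 1768283 / 26508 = 66.71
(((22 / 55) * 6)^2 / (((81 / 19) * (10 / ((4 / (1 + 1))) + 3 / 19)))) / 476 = 722 / 1311975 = 0.00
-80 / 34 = -40 / 17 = -2.35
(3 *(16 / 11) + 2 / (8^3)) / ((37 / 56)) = 86093 / 13024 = 6.61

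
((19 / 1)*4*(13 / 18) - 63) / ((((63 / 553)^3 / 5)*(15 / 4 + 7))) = -719836940 / 282123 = -2551.50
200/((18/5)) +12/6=518/9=57.56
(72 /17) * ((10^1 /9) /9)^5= 800000 /6586148313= 0.00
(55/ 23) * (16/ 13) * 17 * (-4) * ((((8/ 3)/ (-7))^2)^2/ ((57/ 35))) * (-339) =877.40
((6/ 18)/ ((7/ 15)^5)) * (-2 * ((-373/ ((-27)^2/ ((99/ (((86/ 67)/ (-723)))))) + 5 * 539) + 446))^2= 16902499390871403125/ 279685287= 60433995553.26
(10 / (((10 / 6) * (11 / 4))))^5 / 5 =7962624 / 805255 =9.89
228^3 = 11852352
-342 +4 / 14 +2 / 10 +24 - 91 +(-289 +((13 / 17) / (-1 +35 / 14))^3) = -3237793703 / 4642785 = -697.38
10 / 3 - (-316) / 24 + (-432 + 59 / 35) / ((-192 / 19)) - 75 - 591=-4078481 / 6720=-606.92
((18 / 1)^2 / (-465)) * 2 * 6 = -1296 / 155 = -8.36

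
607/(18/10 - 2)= -3035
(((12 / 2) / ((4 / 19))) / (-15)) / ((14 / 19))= -2.58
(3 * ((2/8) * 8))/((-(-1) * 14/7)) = 3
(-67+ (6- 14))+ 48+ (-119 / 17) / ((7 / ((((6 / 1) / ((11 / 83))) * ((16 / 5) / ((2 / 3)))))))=-13437 / 55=-244.31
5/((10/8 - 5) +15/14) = -1.87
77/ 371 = 11/ 53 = 0.21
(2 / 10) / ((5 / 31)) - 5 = -94 / 25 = -3.76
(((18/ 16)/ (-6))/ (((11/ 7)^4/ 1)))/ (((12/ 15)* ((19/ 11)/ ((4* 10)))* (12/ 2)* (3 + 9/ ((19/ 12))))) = -12005/ 702768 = -0.02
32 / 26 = 16 / 13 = 1.23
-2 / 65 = -0.03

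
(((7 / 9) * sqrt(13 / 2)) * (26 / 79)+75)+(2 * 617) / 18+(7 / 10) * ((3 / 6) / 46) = 91 * sqrt(26) / 711+1188703 / 8280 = 144.22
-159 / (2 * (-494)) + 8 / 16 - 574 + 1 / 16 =-2265589 / 3952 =-573.28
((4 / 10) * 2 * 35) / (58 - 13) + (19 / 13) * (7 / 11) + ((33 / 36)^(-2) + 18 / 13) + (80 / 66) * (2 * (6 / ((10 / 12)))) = 1527649 / 70785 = 21.58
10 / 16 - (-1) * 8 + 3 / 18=211 / 24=8.79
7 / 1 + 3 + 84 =94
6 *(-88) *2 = -1056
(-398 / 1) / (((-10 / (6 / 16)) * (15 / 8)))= 199 / 25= 7.96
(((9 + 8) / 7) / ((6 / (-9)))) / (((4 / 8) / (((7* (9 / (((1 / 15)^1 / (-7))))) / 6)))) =16065 / 2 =8032.50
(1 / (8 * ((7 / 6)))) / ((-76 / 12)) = -9 / 532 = -0.02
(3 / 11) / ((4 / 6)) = 9 / 22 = 0.41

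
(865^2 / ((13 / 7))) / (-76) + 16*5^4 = 4642425 / 988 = 4698.81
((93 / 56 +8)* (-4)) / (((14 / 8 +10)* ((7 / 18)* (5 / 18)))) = -350568 / 11515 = -30.44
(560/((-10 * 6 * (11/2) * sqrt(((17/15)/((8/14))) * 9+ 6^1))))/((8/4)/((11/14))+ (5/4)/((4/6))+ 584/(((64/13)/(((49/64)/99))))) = -57344 * sqrt(265)/14339945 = -0.07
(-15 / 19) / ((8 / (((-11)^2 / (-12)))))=605 / 608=1.00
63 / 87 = 21 / 29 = 0.72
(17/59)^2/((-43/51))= -14739/149683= -0.10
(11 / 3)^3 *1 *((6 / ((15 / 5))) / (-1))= -98.59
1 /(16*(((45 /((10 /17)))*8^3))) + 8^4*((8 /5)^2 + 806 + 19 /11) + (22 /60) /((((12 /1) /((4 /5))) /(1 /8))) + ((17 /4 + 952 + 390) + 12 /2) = 572215936611859 /172339200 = 3320288.92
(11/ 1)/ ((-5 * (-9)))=11/ 45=0.24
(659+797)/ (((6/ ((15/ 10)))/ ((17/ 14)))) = 442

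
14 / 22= 7 / 11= 0.64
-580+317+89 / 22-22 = -6181 / 22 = -280.95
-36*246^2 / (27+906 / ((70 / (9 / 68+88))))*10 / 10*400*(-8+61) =-36640743552000 / 926363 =-39553332.28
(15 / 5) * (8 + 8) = 48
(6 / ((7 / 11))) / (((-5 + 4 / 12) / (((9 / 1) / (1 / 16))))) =-14256 / 49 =-290.94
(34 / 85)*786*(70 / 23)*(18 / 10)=198072 / 115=1722.37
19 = 19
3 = 3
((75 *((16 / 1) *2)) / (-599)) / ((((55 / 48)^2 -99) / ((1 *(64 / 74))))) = 176947200 / 4988248573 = 0.04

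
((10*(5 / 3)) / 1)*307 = 15350 / 3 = 5116.67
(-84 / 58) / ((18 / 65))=-455 / 87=-5.23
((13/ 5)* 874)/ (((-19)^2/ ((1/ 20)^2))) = 0.02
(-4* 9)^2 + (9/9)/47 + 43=62934/47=1339.02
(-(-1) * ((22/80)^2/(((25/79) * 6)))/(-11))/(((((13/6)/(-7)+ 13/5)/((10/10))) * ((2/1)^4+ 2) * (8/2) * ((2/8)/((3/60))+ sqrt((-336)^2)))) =-553/8588736000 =-0.00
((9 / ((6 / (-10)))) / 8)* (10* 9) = -675 / 4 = -168.75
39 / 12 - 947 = -3775 / 4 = -943.75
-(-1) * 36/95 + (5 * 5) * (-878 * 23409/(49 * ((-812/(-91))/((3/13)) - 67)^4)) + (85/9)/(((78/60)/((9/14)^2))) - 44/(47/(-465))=3472260472041/8219752450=422.43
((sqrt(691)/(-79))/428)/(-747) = sqrt(691)/25257564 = 0.00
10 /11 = 0.91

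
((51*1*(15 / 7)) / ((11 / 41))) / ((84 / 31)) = 150.33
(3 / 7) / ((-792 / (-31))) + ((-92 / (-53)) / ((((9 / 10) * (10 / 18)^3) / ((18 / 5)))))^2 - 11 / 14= 18991134822901 / 11587125000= 1638.99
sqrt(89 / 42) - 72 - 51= -121.54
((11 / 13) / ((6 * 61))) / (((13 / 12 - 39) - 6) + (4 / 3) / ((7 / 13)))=-154 / 2760433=-0.00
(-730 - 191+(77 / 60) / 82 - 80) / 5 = -4924843 / 24600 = -200.20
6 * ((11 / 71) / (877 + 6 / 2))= 3 / 2840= 0.00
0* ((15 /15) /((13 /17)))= 0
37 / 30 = 1.23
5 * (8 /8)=5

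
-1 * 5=-5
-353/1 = -353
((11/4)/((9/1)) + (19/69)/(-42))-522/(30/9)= -4529603/28980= -156.30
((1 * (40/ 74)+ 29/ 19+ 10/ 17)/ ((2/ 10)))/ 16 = 158655/ 191216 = 0.83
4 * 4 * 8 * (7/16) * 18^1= 1008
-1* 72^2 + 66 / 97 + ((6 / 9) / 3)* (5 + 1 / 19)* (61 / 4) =-28563902 / 5529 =-5166.20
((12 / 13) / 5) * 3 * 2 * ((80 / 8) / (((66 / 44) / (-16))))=-1536 / 13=-118.15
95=95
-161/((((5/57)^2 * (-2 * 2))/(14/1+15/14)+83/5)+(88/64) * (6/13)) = -28696662540/3071536259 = -9.34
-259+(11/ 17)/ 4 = -258.84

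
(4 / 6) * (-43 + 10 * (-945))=-6328.67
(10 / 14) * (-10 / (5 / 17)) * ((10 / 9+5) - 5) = -1700 / 63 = -26.98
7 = 7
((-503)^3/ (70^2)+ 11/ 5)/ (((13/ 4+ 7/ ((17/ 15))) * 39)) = -2163296699/ 30623775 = -70.64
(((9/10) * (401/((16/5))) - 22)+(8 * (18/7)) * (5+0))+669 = 193231/224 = 862.64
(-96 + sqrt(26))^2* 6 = 49577.93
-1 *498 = -498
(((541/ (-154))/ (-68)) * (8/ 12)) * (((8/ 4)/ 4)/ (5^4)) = 541/ 19635000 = 0.00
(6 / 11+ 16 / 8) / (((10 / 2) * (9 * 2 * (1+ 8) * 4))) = 0.00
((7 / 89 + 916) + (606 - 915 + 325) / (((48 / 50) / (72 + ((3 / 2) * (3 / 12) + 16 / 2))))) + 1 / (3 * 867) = 2088644105 / 925956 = 2255.66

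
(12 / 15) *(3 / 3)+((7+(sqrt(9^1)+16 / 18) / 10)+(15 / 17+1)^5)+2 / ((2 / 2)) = 4321907749 / 127787130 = 33.82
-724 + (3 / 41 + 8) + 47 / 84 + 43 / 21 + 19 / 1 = -797079 / 1148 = -694.32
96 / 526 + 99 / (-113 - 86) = -16485 / 52337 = -0.31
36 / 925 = 0.04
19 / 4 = 4.75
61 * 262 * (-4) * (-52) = 3324256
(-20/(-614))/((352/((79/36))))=395/1945152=0.00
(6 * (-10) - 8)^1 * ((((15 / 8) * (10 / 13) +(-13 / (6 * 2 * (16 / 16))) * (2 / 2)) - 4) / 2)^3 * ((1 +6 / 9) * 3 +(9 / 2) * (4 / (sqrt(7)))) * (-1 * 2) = -97351792 * sqrt(7) / 46137 - 243379480 / 59319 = -9685.58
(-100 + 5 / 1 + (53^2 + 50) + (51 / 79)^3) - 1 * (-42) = 1383600085 / 493039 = 2806.27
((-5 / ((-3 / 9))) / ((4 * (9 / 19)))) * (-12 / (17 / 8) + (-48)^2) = 309320 / 17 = 18195.29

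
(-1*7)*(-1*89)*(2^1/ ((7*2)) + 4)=2581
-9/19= -0.47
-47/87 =-0.54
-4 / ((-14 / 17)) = 34 / 7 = 4.86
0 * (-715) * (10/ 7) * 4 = 0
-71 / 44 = -1.61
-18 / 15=-6 / 5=-1.20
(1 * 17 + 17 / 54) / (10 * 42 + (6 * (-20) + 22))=935 / 17388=0.05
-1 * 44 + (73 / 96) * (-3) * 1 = -1481 / 32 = -46.28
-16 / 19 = -0.84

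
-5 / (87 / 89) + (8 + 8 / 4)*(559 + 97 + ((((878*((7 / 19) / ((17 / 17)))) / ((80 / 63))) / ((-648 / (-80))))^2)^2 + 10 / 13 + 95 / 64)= 9788359.75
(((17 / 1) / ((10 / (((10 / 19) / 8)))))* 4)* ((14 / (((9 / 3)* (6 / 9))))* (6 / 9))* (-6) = -238 / 19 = -12.53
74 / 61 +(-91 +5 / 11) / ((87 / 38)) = -745970 / 19459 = -38.34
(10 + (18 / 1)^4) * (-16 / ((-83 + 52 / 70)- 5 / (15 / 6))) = 58792160 / 2949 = 19936.30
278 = 278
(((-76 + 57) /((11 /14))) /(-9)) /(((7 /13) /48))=7904 /33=239.52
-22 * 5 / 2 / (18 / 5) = -275 / 18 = -15.28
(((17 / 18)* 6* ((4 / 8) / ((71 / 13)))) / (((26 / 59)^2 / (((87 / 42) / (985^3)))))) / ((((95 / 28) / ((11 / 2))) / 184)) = 434181649 / 251394199314375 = 0.00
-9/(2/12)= -54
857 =857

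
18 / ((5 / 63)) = 1134 / 5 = 226.80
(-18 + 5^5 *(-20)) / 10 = -31259 / 5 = -6251.80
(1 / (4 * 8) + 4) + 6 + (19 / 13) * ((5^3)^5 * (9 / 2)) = 83496093754173 / 416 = 200711763832.15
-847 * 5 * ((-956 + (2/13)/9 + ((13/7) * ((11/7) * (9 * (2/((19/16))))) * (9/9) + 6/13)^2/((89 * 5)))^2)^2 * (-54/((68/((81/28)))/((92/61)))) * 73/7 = 9862414798022393486913191707717506712622210833449376971540363832/78634360103834914532556248513817508422542422125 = 125421187188390612.38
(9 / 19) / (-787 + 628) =-0.00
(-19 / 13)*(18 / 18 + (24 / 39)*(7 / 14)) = -1.91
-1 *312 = -312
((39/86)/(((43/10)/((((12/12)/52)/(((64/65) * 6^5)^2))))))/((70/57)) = 80275/2849409582759936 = 0.00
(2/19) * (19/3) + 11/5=43/15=2.87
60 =60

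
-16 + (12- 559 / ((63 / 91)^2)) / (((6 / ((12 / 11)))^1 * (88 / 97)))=-9696667 / 39204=-247.34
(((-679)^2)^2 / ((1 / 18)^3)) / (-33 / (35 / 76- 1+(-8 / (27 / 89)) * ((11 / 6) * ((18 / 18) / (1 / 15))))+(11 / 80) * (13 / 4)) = 590739249746559400865280 / 234622861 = 2517824764512437.69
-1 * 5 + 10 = 5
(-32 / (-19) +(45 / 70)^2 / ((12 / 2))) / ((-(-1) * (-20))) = -13057 / 148960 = -0.09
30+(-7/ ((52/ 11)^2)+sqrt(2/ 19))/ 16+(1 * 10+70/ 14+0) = sqrt(38)/ 304+1946033/ 43264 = 45.00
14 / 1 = 14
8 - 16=-8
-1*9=-9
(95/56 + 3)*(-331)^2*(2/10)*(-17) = -489847231/280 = -1749454.40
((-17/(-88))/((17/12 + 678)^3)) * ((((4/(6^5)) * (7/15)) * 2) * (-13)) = -3094/804782975401845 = -0.00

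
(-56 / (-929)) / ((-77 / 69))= -552 / 10219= -0.05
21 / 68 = 0.31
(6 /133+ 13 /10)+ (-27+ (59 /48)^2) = -36992527 /1532160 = -24.14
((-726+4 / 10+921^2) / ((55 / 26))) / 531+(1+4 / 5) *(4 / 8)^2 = 440970853 / 584100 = 754.96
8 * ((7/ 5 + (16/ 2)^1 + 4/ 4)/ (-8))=-52/ 5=-10.40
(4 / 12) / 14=1 / 42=0.02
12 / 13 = 0.92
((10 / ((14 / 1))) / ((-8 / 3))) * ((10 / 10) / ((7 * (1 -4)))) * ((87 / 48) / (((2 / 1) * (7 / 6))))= 435 / 43904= 0.01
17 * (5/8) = 85/8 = 10.62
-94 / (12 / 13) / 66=-1.54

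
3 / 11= 0.27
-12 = -12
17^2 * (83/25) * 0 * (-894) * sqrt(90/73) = 0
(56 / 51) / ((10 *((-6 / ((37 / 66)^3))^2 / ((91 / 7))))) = 233481103219 / 189690815286720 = 0.00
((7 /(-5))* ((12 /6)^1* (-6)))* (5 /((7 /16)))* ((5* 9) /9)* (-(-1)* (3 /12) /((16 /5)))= 75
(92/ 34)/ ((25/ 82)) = 3772/ 425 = 8.88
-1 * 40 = -40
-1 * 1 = -1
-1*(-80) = 80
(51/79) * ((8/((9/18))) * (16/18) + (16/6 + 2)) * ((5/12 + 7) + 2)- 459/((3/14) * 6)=-344369/1422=-242.17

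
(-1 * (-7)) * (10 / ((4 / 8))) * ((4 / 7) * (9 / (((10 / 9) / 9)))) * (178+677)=4986360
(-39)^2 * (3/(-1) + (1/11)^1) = -48672/11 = -4424.73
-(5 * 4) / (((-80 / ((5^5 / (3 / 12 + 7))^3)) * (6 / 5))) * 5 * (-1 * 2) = -166837935.82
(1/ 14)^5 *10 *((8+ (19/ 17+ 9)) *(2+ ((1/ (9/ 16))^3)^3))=112417278655/ 1860393188178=0.06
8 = 8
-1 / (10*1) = -1 / 10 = -0.10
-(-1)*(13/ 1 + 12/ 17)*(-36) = -8388/ 17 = -493.41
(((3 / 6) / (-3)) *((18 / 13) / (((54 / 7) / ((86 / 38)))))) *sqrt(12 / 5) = -301 *sqrt(15) / 11115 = -0.10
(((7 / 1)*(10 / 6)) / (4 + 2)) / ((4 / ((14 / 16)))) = 245 / 576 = 0.43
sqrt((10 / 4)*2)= sqrt(5)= 2.24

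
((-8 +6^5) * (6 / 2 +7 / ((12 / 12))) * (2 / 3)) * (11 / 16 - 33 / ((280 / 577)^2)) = -10615707047 / 1470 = -7221569.42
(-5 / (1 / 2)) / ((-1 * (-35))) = -2 / 7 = -0.29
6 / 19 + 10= 196 / 19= 10.32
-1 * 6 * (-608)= 3648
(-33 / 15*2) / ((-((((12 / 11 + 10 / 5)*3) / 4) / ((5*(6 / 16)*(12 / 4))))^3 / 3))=29648025 / 157216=188.58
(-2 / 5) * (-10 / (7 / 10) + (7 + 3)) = 1.71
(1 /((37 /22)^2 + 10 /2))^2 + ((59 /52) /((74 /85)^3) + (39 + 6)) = 14138321434809623 /302515557016608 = 46.74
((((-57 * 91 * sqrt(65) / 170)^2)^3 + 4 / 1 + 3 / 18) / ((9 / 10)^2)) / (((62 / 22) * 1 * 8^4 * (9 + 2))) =128365642709271232340512519 / 59581499728527360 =2154454709.84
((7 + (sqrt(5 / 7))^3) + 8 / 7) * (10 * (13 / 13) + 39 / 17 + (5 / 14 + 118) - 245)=-1551255 / 1666 - 136075 * sqrt(35) / 11662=-1000.16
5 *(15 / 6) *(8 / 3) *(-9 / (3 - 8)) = 60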